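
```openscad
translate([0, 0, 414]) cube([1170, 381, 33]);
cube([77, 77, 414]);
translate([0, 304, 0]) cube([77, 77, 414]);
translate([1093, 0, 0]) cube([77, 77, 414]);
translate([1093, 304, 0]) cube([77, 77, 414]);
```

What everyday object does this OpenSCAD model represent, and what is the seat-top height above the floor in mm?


A bench. The seat-top height is 447 mm.

A long slab on four corner posts — a bench. The slab sits at z = 414 with thickness 33, so the top is 414 + 33 = 447 mm.


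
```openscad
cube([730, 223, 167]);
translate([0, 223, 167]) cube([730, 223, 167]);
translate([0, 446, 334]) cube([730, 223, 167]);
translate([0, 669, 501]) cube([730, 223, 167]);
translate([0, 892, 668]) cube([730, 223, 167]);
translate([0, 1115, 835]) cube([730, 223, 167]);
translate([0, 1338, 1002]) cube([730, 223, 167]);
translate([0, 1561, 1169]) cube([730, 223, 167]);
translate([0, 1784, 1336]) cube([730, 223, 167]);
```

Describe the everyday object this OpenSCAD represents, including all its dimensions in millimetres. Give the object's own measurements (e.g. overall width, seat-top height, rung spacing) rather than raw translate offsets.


A straight staircase of 9 solid steps. Each step is 730 mm wide (x), 223 mm deep (y, the going) and 167 mm tall (the rise). The first step rests on the floor; each subsequent step sits one going further in +y and one rise higher in +z, directly behind and above the previous step with no overlap.


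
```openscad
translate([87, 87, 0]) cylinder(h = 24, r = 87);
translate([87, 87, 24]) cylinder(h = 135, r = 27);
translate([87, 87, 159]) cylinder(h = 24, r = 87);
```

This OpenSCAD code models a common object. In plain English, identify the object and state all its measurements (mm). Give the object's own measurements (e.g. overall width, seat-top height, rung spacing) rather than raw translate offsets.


A spool: two coaxial disc flanges of radius 87 mm and thickness 24 mm, joined by a core cylinder of radius 27 mm and height 135 mm. The lower flange rests on z = 0 and the three cylinders share a vertical axis.


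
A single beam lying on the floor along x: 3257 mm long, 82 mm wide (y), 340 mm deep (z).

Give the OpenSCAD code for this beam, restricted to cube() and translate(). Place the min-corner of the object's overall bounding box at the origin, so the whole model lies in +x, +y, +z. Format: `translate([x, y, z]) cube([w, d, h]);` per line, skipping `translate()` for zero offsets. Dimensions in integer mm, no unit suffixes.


cube([3257, 82, 340]);


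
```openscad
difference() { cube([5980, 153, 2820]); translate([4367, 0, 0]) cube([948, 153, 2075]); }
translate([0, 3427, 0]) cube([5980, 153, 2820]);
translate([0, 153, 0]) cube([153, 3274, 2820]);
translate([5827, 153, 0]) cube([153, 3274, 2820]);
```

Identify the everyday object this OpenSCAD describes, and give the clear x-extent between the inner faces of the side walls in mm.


A single room. The interior width is 5674 mm.

Four walls enclosing a rectangle with a door in the front wall — a room. Outside width 5980 minus two 153 mm walls gives 5674 mm.


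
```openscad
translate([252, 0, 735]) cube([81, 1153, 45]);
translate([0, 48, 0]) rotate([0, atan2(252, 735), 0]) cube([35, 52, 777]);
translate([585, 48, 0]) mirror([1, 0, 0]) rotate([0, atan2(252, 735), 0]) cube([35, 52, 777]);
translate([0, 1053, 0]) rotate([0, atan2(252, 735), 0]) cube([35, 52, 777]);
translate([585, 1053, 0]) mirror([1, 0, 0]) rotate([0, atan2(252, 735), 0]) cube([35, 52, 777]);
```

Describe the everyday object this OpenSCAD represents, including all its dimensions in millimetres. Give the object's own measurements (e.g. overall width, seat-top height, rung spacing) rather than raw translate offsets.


A sawhorse. A 81×1153×45 mm beam (x, y, z) sits on two A-frame leg pairs. Each pair is two raked legs of 35×52 mm section (52 mm along y) splaying symmetrically in x. Each leg rises 735 mm vertically over 252 mm of horizontal reach and is 777 mm long along its own axis. Every leg's outer bottom edge rests on the floor and its outer top edge meets a bottom edge of the beam — the left legs (tilting toward +x) meet the beam's −x bottom edge, the right legs (their mirror images, tilting toward −x) meet its +x bottom edge — so the leg tops tuck under the beam, the beam's underside is 735 mm above the floor, and the feet are 585 mm apart outside-to-outside with the beam centred between them. The two leg pairs are set in 48 mm from either end of the beam.


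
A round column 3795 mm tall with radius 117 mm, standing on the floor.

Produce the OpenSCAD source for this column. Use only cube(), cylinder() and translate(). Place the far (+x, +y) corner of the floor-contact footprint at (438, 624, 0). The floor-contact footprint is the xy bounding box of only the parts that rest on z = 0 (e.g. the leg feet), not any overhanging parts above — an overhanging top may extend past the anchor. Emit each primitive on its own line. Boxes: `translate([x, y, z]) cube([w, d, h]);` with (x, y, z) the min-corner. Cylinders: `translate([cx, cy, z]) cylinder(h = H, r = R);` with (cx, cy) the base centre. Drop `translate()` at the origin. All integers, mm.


translate([321, 507, 0]) cylinder(h = 3795, r = 117);


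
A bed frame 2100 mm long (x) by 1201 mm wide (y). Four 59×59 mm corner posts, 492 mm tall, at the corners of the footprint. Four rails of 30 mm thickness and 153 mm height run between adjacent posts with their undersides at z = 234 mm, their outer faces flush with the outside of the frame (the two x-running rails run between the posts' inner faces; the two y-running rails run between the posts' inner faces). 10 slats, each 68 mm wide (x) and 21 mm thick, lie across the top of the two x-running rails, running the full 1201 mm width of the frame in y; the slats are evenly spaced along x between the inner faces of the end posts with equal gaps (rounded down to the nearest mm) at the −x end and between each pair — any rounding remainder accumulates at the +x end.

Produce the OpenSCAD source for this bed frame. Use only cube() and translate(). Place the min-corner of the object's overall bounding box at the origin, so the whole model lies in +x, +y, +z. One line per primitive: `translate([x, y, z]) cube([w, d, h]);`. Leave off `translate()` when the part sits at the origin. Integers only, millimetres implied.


cube([59, 59, 492]);
translate([0, 1142, 0]) cube([59, 59, 492]);
translate([2041, 0, 0]) cube([59, 59, 492]);
translate([2041, 1142, 0]) cube([59, 59, 492]);
translate([59, 0, 234]) cube([1982, 30, 153]);
translate([59, 1171, 234]) cube([1982, 30, 153]);
translate([0, 59, 234]) cube([30, 1083, 153]);
translate([2070, 59, 234]) cube([30, 1083, 153]);
translate([177, 0, 387]) cube([68, 1201, 21]);
translate([363, 0, 387]) cube([68, 1201, 21]);
translate([549, 0, 387]) cube([68, 1201, 21]);
translate([735, 0, 387]) cube([68, 1201, 21]);
translate([921, 0, 387]) cube([68, 1201, 21]);
translate([1107, 0, 387]) cube([68, 1201, 21]);
translate([1293, 0, 387]) cube([68, 1201, 21]);
translate([1479, 0, 387]) cube([68, 1201, 21]);
translate([1665, 0, 387]) cube([68, 1201, 21]);
translate([1851, 0, 387]) cube([68, 1201, 21]);


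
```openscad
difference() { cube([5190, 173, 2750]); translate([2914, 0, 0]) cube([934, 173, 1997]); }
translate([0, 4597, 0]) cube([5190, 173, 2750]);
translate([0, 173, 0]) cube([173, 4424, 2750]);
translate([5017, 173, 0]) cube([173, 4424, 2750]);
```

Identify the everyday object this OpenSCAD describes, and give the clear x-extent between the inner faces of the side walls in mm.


A single room. The interior width is 4844 mm.

Four walls enclosing a rectangle with a door in the front wall — a room. Outside width 5190 minus two 173 mm walls gives 4844 mm.


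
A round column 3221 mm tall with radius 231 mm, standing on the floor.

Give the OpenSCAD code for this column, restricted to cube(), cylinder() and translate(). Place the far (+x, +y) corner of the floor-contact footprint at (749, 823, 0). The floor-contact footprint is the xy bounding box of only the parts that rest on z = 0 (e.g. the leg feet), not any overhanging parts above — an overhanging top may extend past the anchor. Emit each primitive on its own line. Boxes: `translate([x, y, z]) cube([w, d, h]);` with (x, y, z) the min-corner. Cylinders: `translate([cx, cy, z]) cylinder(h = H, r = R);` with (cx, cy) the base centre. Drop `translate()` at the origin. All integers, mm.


translate([518, 592, 0]) cylinder(h = 3221, r = 231);


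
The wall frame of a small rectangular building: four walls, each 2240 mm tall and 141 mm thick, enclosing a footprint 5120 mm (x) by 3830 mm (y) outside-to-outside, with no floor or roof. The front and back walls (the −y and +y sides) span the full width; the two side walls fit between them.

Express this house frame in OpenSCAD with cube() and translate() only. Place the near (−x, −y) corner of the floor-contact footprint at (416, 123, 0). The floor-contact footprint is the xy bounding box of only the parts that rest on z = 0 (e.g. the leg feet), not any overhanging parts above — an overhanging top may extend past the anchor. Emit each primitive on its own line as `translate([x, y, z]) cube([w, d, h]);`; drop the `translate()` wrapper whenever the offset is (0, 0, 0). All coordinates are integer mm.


translate([416, 123, 0]) cube([5120, 141, 2240]);
translate([416, 3812, 0]) cube([5120, 141, 2240]);
translate([416, 264, 0]) cube([141, 3548, 2240]);
translate([5395, 264, 0]) cube([141, 3548, 2240]);


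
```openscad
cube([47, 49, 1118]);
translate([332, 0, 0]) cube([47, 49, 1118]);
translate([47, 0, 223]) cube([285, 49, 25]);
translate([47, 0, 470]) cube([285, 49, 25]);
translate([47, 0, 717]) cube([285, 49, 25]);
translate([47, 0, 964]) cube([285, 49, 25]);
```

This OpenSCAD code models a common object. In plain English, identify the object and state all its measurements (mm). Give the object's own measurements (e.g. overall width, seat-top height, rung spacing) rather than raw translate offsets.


A straight ladder. Two 47×49 mm vertical rails, 1118 mm tall, stand 379 mm apart (outside-to-outside) with their front faces coplanar on the −y side. 4 rungs, each 49 mm deep and 25 mm tall, span between the inner faces of the rails, front faces flush with the rails. The lowest rung's underside is at z = 223 mm and rungs are spaced 247 mm apart (underside to underside).


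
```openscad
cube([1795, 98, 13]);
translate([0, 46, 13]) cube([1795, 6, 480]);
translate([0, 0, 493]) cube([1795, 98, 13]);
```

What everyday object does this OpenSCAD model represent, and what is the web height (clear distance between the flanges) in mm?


An I-beam. The web height is 480 mm.

Two wide flanges with a thin centred web — an I-beam. Overall 506 mm minus two 13 mm flanges gives a web of 506 − 2·13 = 480 mm.


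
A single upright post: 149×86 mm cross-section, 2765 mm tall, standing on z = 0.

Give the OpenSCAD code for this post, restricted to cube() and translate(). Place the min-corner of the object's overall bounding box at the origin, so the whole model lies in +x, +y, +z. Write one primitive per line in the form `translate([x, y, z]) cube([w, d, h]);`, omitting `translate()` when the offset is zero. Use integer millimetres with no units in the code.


cube([149, 86, 2765]);


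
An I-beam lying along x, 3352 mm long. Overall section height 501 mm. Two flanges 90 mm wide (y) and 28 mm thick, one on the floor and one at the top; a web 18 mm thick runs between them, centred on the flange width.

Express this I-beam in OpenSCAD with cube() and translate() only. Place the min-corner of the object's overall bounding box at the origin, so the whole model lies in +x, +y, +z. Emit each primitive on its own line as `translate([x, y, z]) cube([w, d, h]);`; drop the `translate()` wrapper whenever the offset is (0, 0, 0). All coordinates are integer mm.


cube([3352, 90, 28]);
translate([0, 36, 28]) cube([3352, 18, 445]);
translate([0, 0, 473]) cube([3352, 90, 28]);


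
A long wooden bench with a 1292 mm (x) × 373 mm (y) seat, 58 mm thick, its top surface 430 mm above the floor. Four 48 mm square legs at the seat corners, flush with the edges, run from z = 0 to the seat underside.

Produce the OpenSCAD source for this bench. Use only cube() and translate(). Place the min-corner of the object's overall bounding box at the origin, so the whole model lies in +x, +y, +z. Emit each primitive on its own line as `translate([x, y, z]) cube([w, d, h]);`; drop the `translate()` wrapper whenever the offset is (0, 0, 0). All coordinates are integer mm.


translate([0, 0, 372]) cube([1292, 373, 58]);
cube([48, 48, 372]);
translate([0, 325, 0]) cube([48, 48, 372]);
translate([1244, 0, 0]) cube([48, 48, 372]);
translate([1244, 325, 0]) cube([48, 48, 372]);


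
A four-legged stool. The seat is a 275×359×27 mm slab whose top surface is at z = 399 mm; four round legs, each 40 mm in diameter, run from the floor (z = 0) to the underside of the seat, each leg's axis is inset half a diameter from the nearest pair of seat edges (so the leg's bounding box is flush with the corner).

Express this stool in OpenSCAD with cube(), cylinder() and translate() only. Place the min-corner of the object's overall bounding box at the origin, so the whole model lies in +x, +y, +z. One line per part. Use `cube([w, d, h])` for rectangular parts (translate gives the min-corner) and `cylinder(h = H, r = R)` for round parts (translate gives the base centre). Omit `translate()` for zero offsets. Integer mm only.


// leg_h = 399 - 27 = 372
translate([0, 0, 372]) cube([275, 359, 27]);
translate([20, 20, 0]) cylinder(h = 372, r = 20);
translate([255, 20, 0]) cylinder(h = 372, r = 20);
translate([20, 339, 0]) cylinder(h = 372, r = 20);
translate([255, 339, 0]) cylinder(h = 372, r = 20);


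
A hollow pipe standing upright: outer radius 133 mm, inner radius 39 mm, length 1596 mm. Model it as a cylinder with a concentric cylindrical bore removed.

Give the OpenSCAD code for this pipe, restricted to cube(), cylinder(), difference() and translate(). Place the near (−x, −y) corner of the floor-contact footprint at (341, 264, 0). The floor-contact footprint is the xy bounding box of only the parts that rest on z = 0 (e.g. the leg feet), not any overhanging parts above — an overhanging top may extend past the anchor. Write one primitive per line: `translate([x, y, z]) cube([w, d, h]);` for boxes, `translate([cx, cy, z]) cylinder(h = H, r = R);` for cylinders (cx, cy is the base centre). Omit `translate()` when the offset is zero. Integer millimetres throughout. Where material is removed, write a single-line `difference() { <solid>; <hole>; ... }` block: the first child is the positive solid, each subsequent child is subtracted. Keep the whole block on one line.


difference() { translate([474, 397, 0]) cylinder(h = 1596, r = 133); translate([474, 397, 0]) cylinder(h = 1596, r = 39); }


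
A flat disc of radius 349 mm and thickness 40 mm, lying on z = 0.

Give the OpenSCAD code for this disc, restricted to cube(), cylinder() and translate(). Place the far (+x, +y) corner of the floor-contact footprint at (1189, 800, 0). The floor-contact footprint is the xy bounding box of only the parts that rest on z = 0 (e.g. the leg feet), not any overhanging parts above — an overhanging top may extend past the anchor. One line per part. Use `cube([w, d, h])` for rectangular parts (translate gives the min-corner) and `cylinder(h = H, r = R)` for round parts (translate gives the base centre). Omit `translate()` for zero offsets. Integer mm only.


translate([840, 451, 0]) cylinder(h = 40, r = 349);


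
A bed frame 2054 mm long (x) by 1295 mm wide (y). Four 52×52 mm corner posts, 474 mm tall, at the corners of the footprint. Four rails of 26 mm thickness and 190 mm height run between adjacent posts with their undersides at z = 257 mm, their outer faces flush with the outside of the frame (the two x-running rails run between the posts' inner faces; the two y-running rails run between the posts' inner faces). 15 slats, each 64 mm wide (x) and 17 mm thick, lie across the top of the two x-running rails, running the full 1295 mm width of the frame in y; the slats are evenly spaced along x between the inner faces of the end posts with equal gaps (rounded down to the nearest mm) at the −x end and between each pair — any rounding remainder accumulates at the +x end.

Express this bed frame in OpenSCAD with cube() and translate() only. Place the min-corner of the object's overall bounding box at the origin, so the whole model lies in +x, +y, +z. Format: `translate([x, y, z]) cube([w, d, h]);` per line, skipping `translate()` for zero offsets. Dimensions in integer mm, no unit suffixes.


// slat z = rail_z + rail_h = 257 + 190 = 447
// slat gap = ⌊(1950 − 15·64) / 16⌋ = 61
cube([52, 52, 474]);
translate([0, 1243, 0]) cube([52, 52, 474]);
translate([2002, 0, 0]) cube([52, 52, 474]);
translate([2002, 1243, 0]) cube([52, 52, 474]);
translate([52, 0, 257]) cube([1950, 26, 190]);
translate([52, 1269, 257]) cube([1950, 26, 190]);
translate([0, 52, 257]) cube([26, 1191, 190]);
translate([2028, 52, 257]) cube([26, 1191, 190]);
translate([113, 0, 447]) cube([64, 1295, 17]);
translate([238, 0, 447]) cube([64, 1295, 17]);
translate([363, 0, 447]) cube([64, 1295, 17]);
translate([488, 0, 447]) cube([64, 1295, 17]);
translate([613, 0, 447]) cube([64, 1295, 17]);
translate([738, 0, 447]) cube([64, 1295, 17]);
translate([863, 0, 447]) cube([64, 1295, 17]);
translate([988, 0, 447]) cube([64, 1295, 17]);
translate([1113, 0, 447]) cube([64, 1295, 17]);
translate([1238, 0, 447]) cube([64, 1295, 17]);
translate([1363, 0, 447]) cube([64, 1295, 17]);
translate([1488, 0, 447]) cube([64, 1295, 17]);
translate([1613, 0, 447]) cube([64, 1295, 17]);
translate([1738, 0, 447]) cube([64, 1295, 17]);
translate([1863, 0, 447]) cube([64, 1295, 17]);


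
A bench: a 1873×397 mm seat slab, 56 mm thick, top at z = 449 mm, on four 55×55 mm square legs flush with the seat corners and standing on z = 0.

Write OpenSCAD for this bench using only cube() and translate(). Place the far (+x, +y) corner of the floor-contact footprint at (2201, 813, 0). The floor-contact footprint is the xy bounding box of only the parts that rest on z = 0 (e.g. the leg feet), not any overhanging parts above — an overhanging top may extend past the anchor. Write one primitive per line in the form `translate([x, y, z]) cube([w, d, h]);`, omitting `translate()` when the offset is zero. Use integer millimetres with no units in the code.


// leg_h = 449 − 56 = 393
translate([328, 416, 393]) cube([1873, 397, 56]);
translate([328, 416, 0]) cube([55, 55, 393]);
translate([328, 758, 0]) cube([55, 55, 393]);
translate([2146, 416, 0]) cube([55, 55, 393]);
translate([2146, 758, 0]) cube([55, 55, 393]);


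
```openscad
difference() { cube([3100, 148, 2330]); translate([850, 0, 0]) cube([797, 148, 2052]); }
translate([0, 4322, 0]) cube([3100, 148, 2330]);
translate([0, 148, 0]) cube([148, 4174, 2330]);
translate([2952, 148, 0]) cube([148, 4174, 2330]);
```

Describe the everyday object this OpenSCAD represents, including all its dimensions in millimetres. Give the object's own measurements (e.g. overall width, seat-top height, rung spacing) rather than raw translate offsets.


A single room: four walls, each 2330 mm tall and 148 mm thick, enclosing an outside footprint 3100×4470 mm (x × y), no floor or roof. The front and back walls (−y and +y sides) run the full x-width; the side walls fit between their inner faces. A door opening 797 mm wide and 2052 mm tall is cut through the front wall from the floor up, its −x edge 850 mm from the wall's −x end.


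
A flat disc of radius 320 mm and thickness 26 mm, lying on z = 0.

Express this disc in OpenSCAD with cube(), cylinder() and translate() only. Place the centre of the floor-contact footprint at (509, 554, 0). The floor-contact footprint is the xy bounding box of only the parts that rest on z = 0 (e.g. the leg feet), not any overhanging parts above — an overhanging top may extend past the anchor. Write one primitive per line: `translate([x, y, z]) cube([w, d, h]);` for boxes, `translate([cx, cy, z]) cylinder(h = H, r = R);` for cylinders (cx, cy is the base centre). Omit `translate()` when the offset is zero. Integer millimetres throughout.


translate([509, 554, 0]) cylinder(h = 26, r = 320);


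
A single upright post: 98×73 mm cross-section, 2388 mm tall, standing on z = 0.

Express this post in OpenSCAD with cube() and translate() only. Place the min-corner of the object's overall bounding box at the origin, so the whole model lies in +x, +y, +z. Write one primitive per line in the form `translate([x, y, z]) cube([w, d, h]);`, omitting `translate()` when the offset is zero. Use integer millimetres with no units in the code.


cube([98, 73, 2388]);


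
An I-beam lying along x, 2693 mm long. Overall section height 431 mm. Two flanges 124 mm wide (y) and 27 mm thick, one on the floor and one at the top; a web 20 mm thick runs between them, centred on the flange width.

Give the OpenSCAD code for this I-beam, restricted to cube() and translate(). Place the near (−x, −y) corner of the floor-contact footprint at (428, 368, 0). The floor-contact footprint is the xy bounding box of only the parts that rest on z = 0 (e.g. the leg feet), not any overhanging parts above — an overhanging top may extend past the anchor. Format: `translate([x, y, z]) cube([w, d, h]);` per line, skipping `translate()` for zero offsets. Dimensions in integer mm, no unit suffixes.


translate([428, 368, 0]) cube([2693, 124, 27]);
translate([428, 420, 27]) cube([2693, 20, 377]);
translate([428, 368, 404]) cube([2693, 124, 27]);


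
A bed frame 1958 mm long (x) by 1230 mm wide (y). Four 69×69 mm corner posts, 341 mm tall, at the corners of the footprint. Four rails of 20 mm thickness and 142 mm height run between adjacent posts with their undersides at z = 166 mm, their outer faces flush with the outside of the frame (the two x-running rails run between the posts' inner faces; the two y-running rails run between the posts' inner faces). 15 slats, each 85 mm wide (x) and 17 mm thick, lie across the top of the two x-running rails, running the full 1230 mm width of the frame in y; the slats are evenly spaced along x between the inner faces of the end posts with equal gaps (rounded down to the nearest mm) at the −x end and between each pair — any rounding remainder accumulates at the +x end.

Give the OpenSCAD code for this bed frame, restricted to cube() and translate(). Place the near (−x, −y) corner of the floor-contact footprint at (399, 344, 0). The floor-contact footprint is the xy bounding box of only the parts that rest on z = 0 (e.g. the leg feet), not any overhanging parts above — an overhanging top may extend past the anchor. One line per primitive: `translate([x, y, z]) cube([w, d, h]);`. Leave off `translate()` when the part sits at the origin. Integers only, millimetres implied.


translate([399, 344, 0]) cube([69, 69, 341]);
translate([399, 1505, 0]) cube([69, 69, 341]);
translate([2288, 344, 0]) cube([69, 69, 341]);
translate([2288, 1505, 0]) cube([69, 69, 341]);
translate([468, 344, 166]) cube([1820, 20, 142]);
translate([468, 1554, 166]) cube([1820, 20, 142]);
translate([399, 413, 166]) cube([20, 1092, 142]);
translate([2337, 413, 166]) cube([20, 1092, 142]);
translate([502, 344, 308]) cube([85, 1230, 17]);
translate([621, 344, 308]) cube([85, 1230, 17]);
translate([740, 344, 308]) cube([85, 1230, 17]);
translate([859, 344, 308]) cube([85, 1230, 17]);
translate([978, 344, 308]) cube([85, 1230, 17]);
translate([1097, 344, 308]) cube([85, 1230, 17]);
translate([1216, 344, 308]) cube([85, 1230, 17]);
translate([1335, 344, 308]) cube([85, 1230, 17]);
translate([1454, 344, 308]) cube([85, 1230, 17]);
translate([1573, 344, 308]) cube([85, 1230, 17]);
translate([1692, 344, 308]) cube([85, 1230, 17]);
translate([1811, 344, 308]) cube([85, 1230, 17]);
translate([1930, 344, 308]) cube([85, 1230, 17]);
translate([2049, 344, 308]) cube([85, 1230, 17]);
translate([2168, 344, 308]) cube([85, 1230, 17]);


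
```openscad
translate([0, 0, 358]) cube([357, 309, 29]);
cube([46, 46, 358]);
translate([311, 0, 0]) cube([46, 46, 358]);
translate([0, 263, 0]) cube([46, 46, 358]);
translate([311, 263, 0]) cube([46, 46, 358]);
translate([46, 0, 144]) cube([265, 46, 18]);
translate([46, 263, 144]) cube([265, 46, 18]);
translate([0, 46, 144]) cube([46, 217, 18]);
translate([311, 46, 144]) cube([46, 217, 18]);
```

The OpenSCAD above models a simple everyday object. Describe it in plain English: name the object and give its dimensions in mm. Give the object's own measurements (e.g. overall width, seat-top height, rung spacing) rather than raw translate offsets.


A simple wooden stool: a rectangular seat 357 mm (x) by 309 mm (y), 29 mm thick, top face at z = 387 mm, on four square legs, each 46×46 mm in cross-section. The legs rest on z = 0, each flush with a corner of the seat. Four stretchers, 46 mm wide and 18 mm tall, connect adjacent legs with their undersides at z = 144 mm, each running between the inner faces of the legs it joins and aligned with the legs' outer faces on the other axis.


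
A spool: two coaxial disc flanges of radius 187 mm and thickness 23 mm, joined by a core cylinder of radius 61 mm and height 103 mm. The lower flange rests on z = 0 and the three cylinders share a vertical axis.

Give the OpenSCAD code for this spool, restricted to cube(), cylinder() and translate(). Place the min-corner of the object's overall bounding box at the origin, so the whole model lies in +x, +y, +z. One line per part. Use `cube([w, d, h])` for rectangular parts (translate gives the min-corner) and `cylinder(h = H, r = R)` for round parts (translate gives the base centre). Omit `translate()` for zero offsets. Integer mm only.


translate([187, 187, 0]) cylinder(h = 23, r = 187);
translate([187, 187, 23]) cylinder(h = 103, r = 61);
translate([187, 187, 126]) cylinder(h = 23, r = 187);


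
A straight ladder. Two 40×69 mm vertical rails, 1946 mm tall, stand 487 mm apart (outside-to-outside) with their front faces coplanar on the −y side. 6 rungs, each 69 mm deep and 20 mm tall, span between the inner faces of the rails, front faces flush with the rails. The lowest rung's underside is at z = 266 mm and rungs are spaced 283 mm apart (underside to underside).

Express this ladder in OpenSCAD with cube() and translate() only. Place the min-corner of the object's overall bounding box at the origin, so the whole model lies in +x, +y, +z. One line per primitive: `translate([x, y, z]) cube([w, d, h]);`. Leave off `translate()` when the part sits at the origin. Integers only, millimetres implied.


cube([40, 69, 1946]);
translate([447, 0, 0]) cube([40, 69, 1946]);
translate([40, 0, 266]) cube([407, 69, 20]);
translate([40, 0, 549]) cube([407, 69, 20]);
translate([40, 0, 832]) cube([407, 69, 20]);
translate([40, 0, 1115]) cube([407, 69, 20]);
translate([40, 0, 1398]) cube([407, 69, 20]);
translate([40, 0, 1681]) cube([407, 69, 20]);


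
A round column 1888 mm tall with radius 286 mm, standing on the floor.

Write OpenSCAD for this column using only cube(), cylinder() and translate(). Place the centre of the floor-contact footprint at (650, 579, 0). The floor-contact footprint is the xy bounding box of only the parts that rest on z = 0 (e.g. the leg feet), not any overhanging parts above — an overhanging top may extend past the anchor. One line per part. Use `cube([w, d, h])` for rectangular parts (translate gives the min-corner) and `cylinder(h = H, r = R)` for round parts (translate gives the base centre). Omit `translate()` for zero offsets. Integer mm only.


translate([650, 579, 0]) cylinder(h = 1888, r = 286);


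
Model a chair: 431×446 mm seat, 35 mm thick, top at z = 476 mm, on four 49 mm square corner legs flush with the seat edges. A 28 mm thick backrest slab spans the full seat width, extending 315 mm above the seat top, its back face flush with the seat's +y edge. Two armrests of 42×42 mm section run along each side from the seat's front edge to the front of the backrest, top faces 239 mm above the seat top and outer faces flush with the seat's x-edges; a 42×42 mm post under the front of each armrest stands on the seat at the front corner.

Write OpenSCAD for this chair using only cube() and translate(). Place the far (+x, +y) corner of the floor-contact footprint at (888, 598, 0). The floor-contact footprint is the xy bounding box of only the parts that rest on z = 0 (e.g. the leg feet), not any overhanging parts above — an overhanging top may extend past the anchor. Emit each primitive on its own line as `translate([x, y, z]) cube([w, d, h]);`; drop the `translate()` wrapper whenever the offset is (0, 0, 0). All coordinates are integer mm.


translate([457, 152, 441]) cube([431, 446, 35]);
translate([457, 152, 0]) cube([49, 49, 441]);
translate([839, 152, 0]) cube([49, 49, 441]);
translate([457, 549, 0]) cube([49, 49, 441]);
translate([839, 549, 0]) cube([49, 49, 441]);
translate([457, 570, 476]) cube([431, 28, 315]);
translate([457, 152, 673]) cube([42, 418, 42]);
translate([846, 152, 673]) cube([42, 418, 42]);
translate([457, 152, 476]) cube([42, 42, 197]);
translate([846, 152, 476]) cube([42, 42, 197]);


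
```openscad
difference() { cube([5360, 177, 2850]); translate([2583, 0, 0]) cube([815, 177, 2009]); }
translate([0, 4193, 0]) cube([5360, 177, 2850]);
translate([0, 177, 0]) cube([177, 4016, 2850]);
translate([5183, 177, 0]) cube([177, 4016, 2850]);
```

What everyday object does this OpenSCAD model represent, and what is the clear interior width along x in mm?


A single room. The interior width is 5006 mm.

Four walls enclosing a rectangle with a door in the front wall — a room. Outside width 5360 minus two 177 mm walls gives 5006 mm.


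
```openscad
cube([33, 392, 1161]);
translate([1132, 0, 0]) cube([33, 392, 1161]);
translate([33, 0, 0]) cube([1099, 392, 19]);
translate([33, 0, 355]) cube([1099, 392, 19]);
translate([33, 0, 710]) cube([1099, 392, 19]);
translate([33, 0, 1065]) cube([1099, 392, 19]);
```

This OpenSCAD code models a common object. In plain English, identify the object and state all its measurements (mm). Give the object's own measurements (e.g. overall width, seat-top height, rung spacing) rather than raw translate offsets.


An open bookshelf. Two side panels, each 33 mm thick, 392 mm deep and 1161 mm tall, stand 1165 mm apart (outside-to-outside). Between them sit 4 shelves, each 19 mm thick and 392 mm deep, spanning the full gap between the sides. The bottom shelf rests on the floor (its underside at z = 0) and the clear gap between one shelf's top and the next shelf's underside is 336 mm.


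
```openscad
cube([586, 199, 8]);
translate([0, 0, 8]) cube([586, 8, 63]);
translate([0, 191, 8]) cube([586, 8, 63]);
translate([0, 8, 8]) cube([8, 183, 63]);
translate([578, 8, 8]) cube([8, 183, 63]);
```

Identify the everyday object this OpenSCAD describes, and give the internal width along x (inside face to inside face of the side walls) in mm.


An open box. The internal width is 570 mm.

A 586×199 base slab with four walls standing on it — an open box. The base is 586 mm wide and the walls are 8 mm thick, so the internal width is 586 − 2 × 8 = 570 mm.


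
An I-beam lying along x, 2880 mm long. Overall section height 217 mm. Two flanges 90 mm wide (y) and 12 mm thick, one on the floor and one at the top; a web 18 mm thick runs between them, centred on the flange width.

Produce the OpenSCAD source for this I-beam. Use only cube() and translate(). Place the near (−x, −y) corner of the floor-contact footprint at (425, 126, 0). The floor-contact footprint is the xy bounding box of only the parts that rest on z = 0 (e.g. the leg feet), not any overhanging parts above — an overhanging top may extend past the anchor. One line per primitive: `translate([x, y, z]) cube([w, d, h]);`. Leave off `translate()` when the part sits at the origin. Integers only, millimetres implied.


translate([425, 126, 0]) cube([2880, 90, 12]);
translate([425, 162, 12]) cube([2880, 18, 193]);
translate([425, 126, 205]) cube([2880, 90, 12]);


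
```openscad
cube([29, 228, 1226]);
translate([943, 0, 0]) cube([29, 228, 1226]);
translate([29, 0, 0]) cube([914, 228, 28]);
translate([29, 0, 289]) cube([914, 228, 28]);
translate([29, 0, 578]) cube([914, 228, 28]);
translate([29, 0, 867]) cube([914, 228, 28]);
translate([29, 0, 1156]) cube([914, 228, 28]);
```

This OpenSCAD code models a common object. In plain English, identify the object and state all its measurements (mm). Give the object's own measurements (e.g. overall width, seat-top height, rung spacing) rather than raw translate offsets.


An open bookshelf. Two side panels, each 29 mm thick, 228 mm deep and 1226 mm tall, stand 972 mm apart (outside-to-outside). Between them sit 5 shelves, each 28 mm thick and 228 mm deep, spanning the full gap between the sides. The bottom shelf rests on the floor (its underside at z = 0) and the clear gap between one shelf's top and the next shelf's underside is 261 mm.


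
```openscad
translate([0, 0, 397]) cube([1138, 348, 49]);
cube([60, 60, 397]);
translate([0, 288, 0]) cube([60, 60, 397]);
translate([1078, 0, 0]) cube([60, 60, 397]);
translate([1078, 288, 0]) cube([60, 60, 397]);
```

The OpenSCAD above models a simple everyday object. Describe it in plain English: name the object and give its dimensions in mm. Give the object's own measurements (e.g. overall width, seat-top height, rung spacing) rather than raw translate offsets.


A bench: a 1138×348 mm seat slab, 49 mm thick, top at z = 446 mm, on four 60×60 mm square legs flush with the seat corners and standing on z = 0.


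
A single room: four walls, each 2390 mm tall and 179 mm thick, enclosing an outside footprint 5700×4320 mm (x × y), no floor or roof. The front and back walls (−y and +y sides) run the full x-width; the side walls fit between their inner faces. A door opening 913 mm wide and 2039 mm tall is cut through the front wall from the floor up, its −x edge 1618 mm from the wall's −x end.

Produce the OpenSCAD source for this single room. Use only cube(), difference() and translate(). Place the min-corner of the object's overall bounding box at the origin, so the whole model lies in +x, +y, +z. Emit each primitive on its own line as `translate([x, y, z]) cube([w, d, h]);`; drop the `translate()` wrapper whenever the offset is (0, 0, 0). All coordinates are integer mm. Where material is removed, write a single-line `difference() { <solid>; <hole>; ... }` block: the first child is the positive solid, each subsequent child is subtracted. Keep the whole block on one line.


difference() { cube([5700, 179, 2390]); translate([1618, 0, 0]) cube([913, 179, 2039]); }
translate([0, 4141, 0]) cube([5700, 179, 2390]);
translate([0, 179, 0]) cube([179, 3962, 2390]);
translate([5521, 179, 0]) cube([179, 3962, 2390]);


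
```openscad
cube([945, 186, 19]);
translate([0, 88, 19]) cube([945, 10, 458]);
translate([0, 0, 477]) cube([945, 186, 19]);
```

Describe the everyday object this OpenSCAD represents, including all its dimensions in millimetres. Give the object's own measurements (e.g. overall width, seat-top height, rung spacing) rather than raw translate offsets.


An I-beam lying along x, 945 mm long. Overall section height 496 mm. Two flanges 186 mm wide (y) and 19 mm thick, one on the floor and one at the top; a web 10 mm thick runs between them, centred on the flange width.


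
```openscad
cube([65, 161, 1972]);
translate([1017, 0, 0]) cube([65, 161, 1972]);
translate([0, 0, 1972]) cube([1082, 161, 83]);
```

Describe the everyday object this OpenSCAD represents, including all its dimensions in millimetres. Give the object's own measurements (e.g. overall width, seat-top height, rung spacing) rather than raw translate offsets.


A door frame. The clear opening is 952 mm wide and 1972 mm high. Two 65 mm wide jambs, 161 mm deep, stand either side of the opening from the floor to the top of the opening. A 83 mm thick head sits across the top of both jambs, spanning the full outside width of the frame.


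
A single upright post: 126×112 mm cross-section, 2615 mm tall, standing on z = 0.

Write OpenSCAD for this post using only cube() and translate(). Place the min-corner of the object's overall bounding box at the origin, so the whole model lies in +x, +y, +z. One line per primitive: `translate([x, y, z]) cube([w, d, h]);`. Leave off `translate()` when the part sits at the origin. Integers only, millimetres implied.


cube([126, 112, 2615]);


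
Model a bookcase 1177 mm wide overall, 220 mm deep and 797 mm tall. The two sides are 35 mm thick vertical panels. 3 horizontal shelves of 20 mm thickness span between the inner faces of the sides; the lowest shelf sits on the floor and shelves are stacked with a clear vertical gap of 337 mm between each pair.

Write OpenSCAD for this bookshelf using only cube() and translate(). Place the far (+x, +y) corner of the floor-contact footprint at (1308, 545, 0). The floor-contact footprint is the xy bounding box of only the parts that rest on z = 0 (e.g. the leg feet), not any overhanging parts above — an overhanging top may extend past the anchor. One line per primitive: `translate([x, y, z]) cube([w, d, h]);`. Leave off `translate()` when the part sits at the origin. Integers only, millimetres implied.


translate([131, 325, 0]) cube([35, 220, 797]);
translate([1273, 325, 0]) cube([35, 220, 797]);
translate([166, 325, 0]) cube([1107, 220, 20]);
translate([166, 325, 357]) cube([1107, 220, 20]);
translate([166, 325, 714]) cube([1107, 220, 20]);


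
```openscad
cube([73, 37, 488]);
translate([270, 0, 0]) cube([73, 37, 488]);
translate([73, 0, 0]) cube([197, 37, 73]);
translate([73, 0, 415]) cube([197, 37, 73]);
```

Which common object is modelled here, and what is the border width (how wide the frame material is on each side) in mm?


A picture frame. The border width is 73 mm.

Four thin pieces enclosing a rectangular opening — a picture frame. The two full-height stiles are 488 mm tall; the top rail sits at z = 415 and is 73 mm tall, so the border above the opening is 488 − 415 = 73 mm, matching the stile x-width.


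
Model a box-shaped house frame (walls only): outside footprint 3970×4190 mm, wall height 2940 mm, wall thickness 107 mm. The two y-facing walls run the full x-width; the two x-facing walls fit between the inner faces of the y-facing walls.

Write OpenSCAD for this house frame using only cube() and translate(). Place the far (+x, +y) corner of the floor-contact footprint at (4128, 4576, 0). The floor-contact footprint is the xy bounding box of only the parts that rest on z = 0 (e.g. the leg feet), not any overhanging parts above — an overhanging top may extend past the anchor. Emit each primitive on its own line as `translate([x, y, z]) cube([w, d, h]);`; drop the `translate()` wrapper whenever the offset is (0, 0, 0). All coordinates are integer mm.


translate([158, 386, 0]) cube([3970, 107, 2940]);
translate([158, 4469, 0]) cube([3970, 107, 2940]);
translate([158, 493, 0]) cube([107, 3976, 2940]);
translate([4021, 493, 0]) cube([107, 3976, 2940]);


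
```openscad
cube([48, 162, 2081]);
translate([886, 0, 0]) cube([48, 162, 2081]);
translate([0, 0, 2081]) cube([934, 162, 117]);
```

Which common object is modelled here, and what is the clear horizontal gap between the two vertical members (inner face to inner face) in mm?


A door frame. The clear opening width is 838 mm.

Two 2081 mm tall posts with a header on top — a door frame. The left jamb is 48 mm wide at x = 0; the right jamb starts at x = 886. The clear opening is 886 − 48 = 838 mm.


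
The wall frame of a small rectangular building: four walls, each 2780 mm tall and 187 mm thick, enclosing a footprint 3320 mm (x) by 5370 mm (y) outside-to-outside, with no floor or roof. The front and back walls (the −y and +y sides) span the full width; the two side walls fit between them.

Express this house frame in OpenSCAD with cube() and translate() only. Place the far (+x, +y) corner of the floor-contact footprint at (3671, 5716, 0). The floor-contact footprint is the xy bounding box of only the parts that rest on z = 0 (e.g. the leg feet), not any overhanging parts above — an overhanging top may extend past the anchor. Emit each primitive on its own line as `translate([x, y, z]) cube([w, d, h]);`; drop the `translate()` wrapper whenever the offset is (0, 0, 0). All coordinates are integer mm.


translate([351, 346, 0]) cube([3320, 187, 2780]);
translate([351, 5529, 0]) cube([3320, 187, 2780]);
translate([351, 533, 0]) cube([187, 4996, 2780]);
translate([3484, 533, 0]) cube([187, 4996, 2780]);
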